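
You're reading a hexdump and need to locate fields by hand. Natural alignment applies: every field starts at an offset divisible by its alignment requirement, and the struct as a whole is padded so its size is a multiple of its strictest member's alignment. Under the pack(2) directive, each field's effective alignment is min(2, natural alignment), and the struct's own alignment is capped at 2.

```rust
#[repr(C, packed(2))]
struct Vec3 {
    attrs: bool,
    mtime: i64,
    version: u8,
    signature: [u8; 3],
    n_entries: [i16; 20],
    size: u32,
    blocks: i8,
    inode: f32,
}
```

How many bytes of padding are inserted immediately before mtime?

1

attrs at 0 (size 1, align 1) → ends 1
pad 1 to align 2 for mtime
mtime at 2 (size 8, align 2) → ends 10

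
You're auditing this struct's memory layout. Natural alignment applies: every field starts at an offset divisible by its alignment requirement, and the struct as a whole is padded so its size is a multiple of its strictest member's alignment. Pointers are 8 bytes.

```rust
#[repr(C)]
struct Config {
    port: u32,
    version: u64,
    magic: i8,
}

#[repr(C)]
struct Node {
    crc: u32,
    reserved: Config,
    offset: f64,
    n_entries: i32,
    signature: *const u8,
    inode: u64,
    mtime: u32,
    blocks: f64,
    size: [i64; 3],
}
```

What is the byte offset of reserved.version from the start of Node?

16

Config: @0: port [4B, align 4] → 4; +4 pad (align 8); @8: version [8B, align 8] → 16; @16: magic [1B, align 1] → 17; +7 tail pad (align 8); size 24, align 8
@0: crc [4B, align 4] → 4
+4 pad (align 8)
@8: reserved [24B, align 8] → 32
within Config: version at 8
8 + 8 = 16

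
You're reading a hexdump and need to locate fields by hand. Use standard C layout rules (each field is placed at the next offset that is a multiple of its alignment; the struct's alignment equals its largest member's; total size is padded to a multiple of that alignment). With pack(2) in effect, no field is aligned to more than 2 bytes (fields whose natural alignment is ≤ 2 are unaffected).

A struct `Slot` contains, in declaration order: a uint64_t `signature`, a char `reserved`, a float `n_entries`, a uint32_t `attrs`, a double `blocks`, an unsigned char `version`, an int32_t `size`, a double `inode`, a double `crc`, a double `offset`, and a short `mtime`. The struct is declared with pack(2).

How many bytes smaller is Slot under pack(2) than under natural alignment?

natural layout:
  @0: signature [8B, align 8] → 8
  @8: reserved [1B, align 1] → 9
  +3 pad (align 4)
  @12: n_entries [4B, align 4] → 16
  @16: attrs [4B, align 4] → 20
  +4 pad (align 8)
  @24: blocks [8B, align 8] → 32
  @32: version [1B, align 1] → 33
  +3 pad (align 4)
  @36: size [4B, align 4] → 40
  @40: inode [8B, align 8] → 48
  @48: crc [8B, align 8] → 56
  @56: offset [8B, align 8] → 64
  @64: mtime [2B, align 2] → 66
  +6 tail pad (align 8)
  size 72, align 8
packed(2) layout:
  @0: signature [8B, align 2] → 8
  @8: reserved [1B, align 1] → 9
  +1 pad (align 2)
  @10: n_entries [4B, align 2] → 14
  @14: attrs [4B, align 2] → 18
  @18: blocks [8B, align 2] → 26
  @26: version [1B, align 1] → 27
  +1 pad (align 2)
  @28: size [4B, align 2] → 32
  @32: inode [8B, align 2] → 40
  @40: crc [8B, align 2] → 48
  @48: offset [8B, align 2] → 56
  @56: mtime [2B, align 2] → 58
  size 58, align 2
72 − 58 = 14

14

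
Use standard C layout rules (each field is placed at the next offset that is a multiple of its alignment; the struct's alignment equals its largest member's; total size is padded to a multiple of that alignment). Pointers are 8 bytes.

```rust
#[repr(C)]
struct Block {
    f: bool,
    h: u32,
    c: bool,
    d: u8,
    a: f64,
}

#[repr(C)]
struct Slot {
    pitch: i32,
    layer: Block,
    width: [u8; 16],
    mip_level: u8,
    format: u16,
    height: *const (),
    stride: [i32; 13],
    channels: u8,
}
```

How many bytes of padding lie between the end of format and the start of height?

Block: f at 0 (size 1, align 1) → ends 1; pad 3 to align 4 for h; h at 4 (size 4, align 4) → ends 8; c at 8 (size 1, align 1) → ends 9; d at 9 (size 1, align 1) → ends 10; pad 6 to align 8 for a; a at 16 (size 8, align 8) → ends 24; total 24 bytes, alignment 8
pitch at 0 (size 4, align 4) → ends 4
pad 4 to align 8 for layer
layer at 8 (size 24, align 8) → ends 32
width at 32 (size 16, align 1) → ends 48
mip_level at 48 (size 1, align 1) → ends 49
pad 1 to align 2 for format
format at 50 (size 2, align 2) → ends 52
pad 4 to align 8 for height
height at 56 (size 8, align 8) → ends 64

4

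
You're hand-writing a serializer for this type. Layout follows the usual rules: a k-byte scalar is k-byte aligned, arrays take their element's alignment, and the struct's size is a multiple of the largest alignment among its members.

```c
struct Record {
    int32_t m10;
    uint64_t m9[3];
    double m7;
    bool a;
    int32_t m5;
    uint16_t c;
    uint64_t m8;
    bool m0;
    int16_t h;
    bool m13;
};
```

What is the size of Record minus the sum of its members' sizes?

0..4  m10  (4B, 4-aligned)
4..8  -- padding (4B)
8..32  m9  (24B, 8-aligned)
32..40  m7  (8B, 8-aligned)
40..41  a  (1B, 1-aligned)
41..44  -- padding (3B)
44..48  m5  (4B, 4-aligned)
48..50  c  (2B, 2-aligned)
50..56  -- padding (6B)
56..64  m8  (8B, 8-aligned)
64..65  m0  (1B, 1-aligned)
65..66  -- padding (1B)
66..68  h  (2B, 2-aligned)
68..69  m13  (1B, 1-aligned)
69..72  -- tail padding (3B)
sizeof = 72, alignof = 8
data bytes 55, size 72 → padding 17

17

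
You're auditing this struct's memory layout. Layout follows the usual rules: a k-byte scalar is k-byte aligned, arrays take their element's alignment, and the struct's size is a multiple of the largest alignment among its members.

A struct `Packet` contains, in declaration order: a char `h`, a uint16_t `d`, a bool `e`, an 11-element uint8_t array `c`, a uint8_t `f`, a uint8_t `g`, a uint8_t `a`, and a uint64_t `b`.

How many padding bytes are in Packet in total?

h at 0 (size 1, align 1) → ends 1
pad 1 to align 2 for d
d at 2 (size 2, align 2) → ends 4
e at 4 (size 1, align 1) → ends 5
c at 5 (size 11, align 1) → ends 16
f at 16 (size 1, align 1) → ends 17
g at 17 (size 1, align 1) → ends 18
a at 18 (size 1, align 1) → ends 19
pad 5 to align 8 for b
b at 24 (size 8, align 8) → ends 32
total 32 bytes, alignment 8
data bytes 26, size 32 → padding 6

6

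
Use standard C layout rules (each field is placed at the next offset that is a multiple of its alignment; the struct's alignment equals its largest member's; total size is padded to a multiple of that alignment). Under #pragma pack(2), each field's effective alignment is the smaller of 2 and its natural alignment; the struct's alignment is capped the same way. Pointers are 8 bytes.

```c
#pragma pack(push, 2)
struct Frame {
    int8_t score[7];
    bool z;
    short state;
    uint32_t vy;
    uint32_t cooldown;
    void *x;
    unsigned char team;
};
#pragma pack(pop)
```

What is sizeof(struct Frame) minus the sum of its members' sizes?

@0: score [7B, align 1] → 7
@7: z [1B, align 1] → 8
@8: state [2B, align 2] → 10
@10: vy [4B, align 2] → 14
@14: cooldown [4B, align 2] → 18
@18: x [8B, align 2] → 26
@26: team [1B, align 1] → 27
+1 tail pad (align 2)
size 28, align 2
data bytes 27, size 28 → padding 1

1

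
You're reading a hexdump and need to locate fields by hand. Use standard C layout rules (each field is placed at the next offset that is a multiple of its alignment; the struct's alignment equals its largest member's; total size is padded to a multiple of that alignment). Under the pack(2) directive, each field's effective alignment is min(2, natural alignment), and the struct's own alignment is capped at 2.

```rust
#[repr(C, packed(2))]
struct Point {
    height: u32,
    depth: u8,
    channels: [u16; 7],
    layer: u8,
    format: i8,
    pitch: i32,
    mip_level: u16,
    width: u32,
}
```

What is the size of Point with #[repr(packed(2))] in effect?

32

height at 0 (size 4, align 2) → ends 4
depth at 4 (size 1, align 1) → ends 5
pad 1 to align 2 for channels
channels at 6 (size 14, align 2) → ends 20
layer at 20 (size 1, align 1) → ends 21
format at 21 (size 1, align 1) → ends 22
pitch at 22 (size 4, align 2) → ends 26
mip_level at 26 (size 2, align 2) → ends 28
width at 28 (size 4, align 2) → ends 32
total 32 bytes, alignment 2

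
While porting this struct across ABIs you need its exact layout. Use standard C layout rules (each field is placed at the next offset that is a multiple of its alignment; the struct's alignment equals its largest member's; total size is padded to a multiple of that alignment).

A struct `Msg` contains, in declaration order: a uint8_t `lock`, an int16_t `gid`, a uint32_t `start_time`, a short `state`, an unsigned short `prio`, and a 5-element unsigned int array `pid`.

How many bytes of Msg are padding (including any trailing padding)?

lock at 0 (size 1, align 1) → ends 1
pad 1 to align 2 for gid
gid at 2 (size 2, align 2) → ends 4
start_time at 4 (size 4, align 4) → ends 8
state at 8 (size 2, align 2) → ends 10
prio at 10 (size 2, align 2) → ends 12
pid at 12 (size 20, align 4) → ends 32
total 32 bytes, alignment 4
data bytes 31, size 32 → padding 1

1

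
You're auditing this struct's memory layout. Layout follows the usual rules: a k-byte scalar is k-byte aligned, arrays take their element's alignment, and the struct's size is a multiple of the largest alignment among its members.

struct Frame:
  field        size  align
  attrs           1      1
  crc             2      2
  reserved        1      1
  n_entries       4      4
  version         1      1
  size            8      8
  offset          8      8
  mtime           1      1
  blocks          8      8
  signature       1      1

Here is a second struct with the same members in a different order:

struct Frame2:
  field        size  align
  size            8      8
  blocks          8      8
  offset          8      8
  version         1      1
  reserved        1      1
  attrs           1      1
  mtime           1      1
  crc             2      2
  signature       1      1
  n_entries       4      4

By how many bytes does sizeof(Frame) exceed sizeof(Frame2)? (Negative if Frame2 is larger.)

attrs at 0 (size 1, align 1) → ends 1
pad 1 to align 2 for crc
crc at 2 (size 2, align 2) → ends 4
reserved at 4 (size 1, align 1) → ends 5
pad 3 to align 4 for n_entries
n_entries at 8 (size 4, align 4) → ends 12
version at 12 (size 1, align 1) → ends 13
pad 3 to align 8 for size
size at 16 (size 8, align 8) → ends 24
offset at 24 (size 8, align 8) → ends 32
mtime at 32 (size 1, align 1) → ends 33
pad 7 to align 8 for blocks
blocks at 40 (size 8, align 8) → ends 48
signature at 48 (size 1, align 1) → ends 49
tail pad 7 to reach multiple of 8
total 56 bytes, alignment 8
— Frame2 —
size at 0 (size 8, align 8) → ends 8
blocks at 8 (size 8, align 8) → ends 16
offset at 16 (size 8, align 8) → ends 24
version at 24 (size 1, align 1) → ends 25
reserved at 25 (size 1, align 1) → ends 26
attrs at 26 (size 1, align 1) → ends 27
mtime at 27 (size 1, align 1) → ends 28
crc at 28 (size 2, align 2) → ends 30
signature at 30 (size 1, align 1) → ends 31
pad 1 to align 4 for n_entries
n_entries at 32 (size 4, align 4) → ends 36
tail pad 4 to reach multiple of 8
total 40 bytes, alignment 8
56 − 40 = 16

16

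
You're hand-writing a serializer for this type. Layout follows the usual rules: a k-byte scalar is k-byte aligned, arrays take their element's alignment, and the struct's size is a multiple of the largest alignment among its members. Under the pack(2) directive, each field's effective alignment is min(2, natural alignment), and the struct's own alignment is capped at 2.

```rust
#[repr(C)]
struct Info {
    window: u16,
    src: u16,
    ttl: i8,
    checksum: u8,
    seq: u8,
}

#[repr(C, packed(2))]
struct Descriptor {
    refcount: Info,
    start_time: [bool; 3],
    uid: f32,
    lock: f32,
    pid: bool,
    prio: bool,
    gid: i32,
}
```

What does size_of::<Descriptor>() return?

Info: 0..2  window  (2B, 2-aligned); 2..4  src  (2B, 2-aligned); 4..5  ttl  (1B, 1-aligned); 5..6  checksum  (1B, 1-aligned); 6..7  seq  (1B, 1-aligned); 7..8  -- tail padding (1B); sizeof = 8, alignof = 2
0..8  refcount  (8B, 2-aligned)
8..11  start_time  (3B, 1-aligned)
11..12  -- padding (1B)
12..16  uid  (4B, 2-aligned)
16..20  lock  (4B, 2-aligned)
20..21  pid  (1B, 1-aligned)
21..22  prio  (1B, 1-aligned)
22..26  gid  (4B, 2-aligned)
sizeof = 26, alignof = 2

26 bytes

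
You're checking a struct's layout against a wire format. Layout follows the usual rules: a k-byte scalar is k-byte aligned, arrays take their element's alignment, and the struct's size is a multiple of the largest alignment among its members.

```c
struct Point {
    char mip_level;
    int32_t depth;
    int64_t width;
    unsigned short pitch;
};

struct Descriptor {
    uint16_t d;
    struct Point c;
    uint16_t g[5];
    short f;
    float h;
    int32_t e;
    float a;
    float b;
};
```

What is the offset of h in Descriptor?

Point: @0: mip_level [1B, align 1] → 1; +3 pad (align 4); @4: depth [4B, align 4] → 8; @8: width [8B, align 8] → 16; @16: pitch [2B, align 2] → 18; +6 tail pad (align 8); size 24, align 8
@0: d [2B, align 2] → 2
+6 pad (align 8)
@8: c [24B, align 8] → 32
@32: g [10B, align 2] → 42
@42: f [2B, align 2] → 44
@44: h [4B, align 4] → 48

44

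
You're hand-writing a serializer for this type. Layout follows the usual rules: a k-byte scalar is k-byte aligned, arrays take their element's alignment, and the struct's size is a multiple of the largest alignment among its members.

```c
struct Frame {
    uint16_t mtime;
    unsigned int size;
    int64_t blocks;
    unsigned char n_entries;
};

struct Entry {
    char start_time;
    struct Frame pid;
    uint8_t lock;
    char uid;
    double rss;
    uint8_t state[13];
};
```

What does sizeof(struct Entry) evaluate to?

64

Frame: 0..2  mtime  (2B, 2-aligned); 2..4  -- padding (2B); 4..8  size  (4B, 4-aligned); 8..16  blocks  (8B, 8-aligned); 16..17  n_entries  (1B, 1-aligned); 17..24  -- tail padding (7B); sizeof = 24, alignof = 8
0..1  start_time  (1B, 1-aligned)
1..8  -- padding (7B)
8..32  pid  (24B, 8-aligned)
32..33  lock  (1B, 1-aligned)
33..34  uid  (1B, 1-aligned)
34..40  -- padding (6B)
40..48  rss  (8B, 8-aligned)
48..61  state  (13B, 1-aligned)
61..64  -- tail padding (3B)
sizeof = 64, alignof = 8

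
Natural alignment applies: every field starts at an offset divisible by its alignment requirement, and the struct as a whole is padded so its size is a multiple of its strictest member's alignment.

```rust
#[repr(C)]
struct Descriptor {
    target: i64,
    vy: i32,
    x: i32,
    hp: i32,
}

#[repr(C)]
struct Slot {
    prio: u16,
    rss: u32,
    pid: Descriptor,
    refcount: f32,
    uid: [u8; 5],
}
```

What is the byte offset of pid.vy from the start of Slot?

16

Descriptor: 0..8  target  (8B, 8-aligned); 8..12  vy  (4B, 4-aligned); 12..16  x  (4B, 4-aligned); 16..20  hp  (4B, 4-aligned); 20..24  -- tail padding (4B); sizeof = 24, alignof = 8
0..2  prio  (2B, 2-aligned)
2..4  -- padding (2B)
4..8  rss  (4B, 4-aligned)
8..32  pid  (24B, 8-aligned)
within Descriptor: vy at 8
8 + 8 = 16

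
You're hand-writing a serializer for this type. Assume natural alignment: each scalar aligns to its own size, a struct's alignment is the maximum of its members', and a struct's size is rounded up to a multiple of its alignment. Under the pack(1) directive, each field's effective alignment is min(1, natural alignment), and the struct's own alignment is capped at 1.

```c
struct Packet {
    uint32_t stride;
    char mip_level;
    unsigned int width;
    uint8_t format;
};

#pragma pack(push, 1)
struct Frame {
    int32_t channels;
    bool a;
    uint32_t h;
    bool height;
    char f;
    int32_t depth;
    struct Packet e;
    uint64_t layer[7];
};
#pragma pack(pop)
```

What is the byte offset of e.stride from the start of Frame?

15

Packet: @0: stride [4B, align 4] → 4; @4: mip_level [1B, align 1] → 5; +3 pad (align 4); @8: width [4B, align 4] → 12; @12: format [1B, align 1] → 13; +3 tail pad (align 4); size 16, align 4
@0: channels [4B, align 1] → 4
@4: a [1B, align 1] → 5
@5: h [4B, align 1] → 9
@9: height [1B, align 1] → 10
@10: f [1B, align 1] → 11
@11: depth [4B, align 1] → 15
@15: e [16B, align 1] → 31
within Packet: stride at 0
15 + 0 = 15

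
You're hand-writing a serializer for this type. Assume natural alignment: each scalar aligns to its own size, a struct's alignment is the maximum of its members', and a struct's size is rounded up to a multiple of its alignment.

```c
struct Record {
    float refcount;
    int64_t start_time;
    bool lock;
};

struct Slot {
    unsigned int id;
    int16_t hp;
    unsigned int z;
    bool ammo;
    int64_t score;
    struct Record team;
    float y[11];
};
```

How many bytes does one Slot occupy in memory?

Record: @0: refcount [4B, align 4] → 4; +4 pad (align 8); @8: start_time [8B, align 8] → 16; @16: lock [1B, align 1] → 17; +7 tail pad (align 8); size 24, align 8
@0: id [4B, align 4] → 4
@4: hp [2B, align 2] → 6
+2 pad (align 4)
@8: z [4B, align 4] → 12
@12: ammo [1B, align 1] → 13
+3 pad (align 8)
@16: score [8B, align 8] → 24
@24: team [24B, align 8] → 48
@48: y [44B, align 4] → 92
+4 tail pad (align 8)
size 96, align 8

96 bytes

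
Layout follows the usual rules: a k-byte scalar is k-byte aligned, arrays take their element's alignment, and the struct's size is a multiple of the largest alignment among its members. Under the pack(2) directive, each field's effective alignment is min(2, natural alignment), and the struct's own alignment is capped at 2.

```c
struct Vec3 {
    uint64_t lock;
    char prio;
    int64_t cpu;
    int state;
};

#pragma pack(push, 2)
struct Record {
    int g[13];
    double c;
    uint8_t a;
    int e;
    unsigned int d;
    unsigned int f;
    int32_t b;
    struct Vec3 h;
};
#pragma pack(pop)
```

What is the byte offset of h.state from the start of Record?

Vec3: 0..8  lock  (8B, 8-aligned); 8..9  prio  (1B, 1-aligned); 9..16  -- padding (7B); 16..24  cpu  (8B, 8-aligned); 24..28  state  (4B, 4-aligned); 28..32  -- tail padding (4B); sizeof = 32, alignof = 8
0..52  g  (52B, 2-aligned)
52..60  c  (8B, 2-aligned)
60..61  a  (1B, 1-aligned)
61..62  -- padding (1B)
62..66  e  (4B, 2-aligned)
66..70  d  (4B, 2-aligned)
70..74  f  (4B, 2-aligned)
74..78  b  (4B, 2-aligned)
78..110  h  (32B, 2-aligned)
within Vec3: state at 24
78 + 24 = 102

102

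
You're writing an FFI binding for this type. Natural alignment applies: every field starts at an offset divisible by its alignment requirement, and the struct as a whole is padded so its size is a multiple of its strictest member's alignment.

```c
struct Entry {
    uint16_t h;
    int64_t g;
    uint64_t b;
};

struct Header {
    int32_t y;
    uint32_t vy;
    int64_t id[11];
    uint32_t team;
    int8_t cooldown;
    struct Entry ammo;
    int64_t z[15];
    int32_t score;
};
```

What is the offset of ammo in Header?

104

Entry: h at 0 (size 2, align 2) → ends 2; pad 6 to align 8 for g; g at 8 (size 8, align 8) → ends 16; b at 16 (size 8, align 8) → ends 24; total 24 bytes, alignment 8
y at 0 (size 4, align 4) → ends 4
vy at 4 (size 4, align 4) → ends 8
id at 8 (size 88, align 8) → ends 96
team at 96 (size 4, align 4) → ends 100
cooldown at 100 (size 1, align 1) → ends 101
pad 3 to align 8 for ammo
ammo at 104 (size 24, align 8) → ends 128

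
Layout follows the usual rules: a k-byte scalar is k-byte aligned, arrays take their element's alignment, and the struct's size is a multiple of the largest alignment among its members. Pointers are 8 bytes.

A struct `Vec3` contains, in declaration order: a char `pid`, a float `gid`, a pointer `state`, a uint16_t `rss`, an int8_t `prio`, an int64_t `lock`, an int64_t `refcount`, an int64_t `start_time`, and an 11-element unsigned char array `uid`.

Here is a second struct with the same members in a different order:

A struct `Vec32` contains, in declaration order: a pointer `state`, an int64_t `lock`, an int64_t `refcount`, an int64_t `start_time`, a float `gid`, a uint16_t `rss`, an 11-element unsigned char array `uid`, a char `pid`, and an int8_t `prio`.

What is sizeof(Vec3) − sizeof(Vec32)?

8

@0: pid [1B, align 1] → 1
+3 pad (align 4)
@4: gid [4B, align 4] → 8
@8: state [8B, align 8] → 16
@16: rss [2B, align 2] → 18
@18: prio [1B, align 1] → 19
+5 pad (align 8)
@24: lock [8B, align 8] → 32
@32: refcount [8B, align 8] → 40
@40: start_time [8B, align 8] → 48
@48: uid [11B, align 1] → 59
+5 tail pad (align 8)
size 64, align 8
— Vec32 —
@0: state [8B, align 8] → 8
@8: lock [8B, align 8] → 16
@16: refcount [8B, align 8] → 24
@24: start_time [8B, align 8] → 32
@32: gid [4B, align 4] → 36
@36: rss [2B, align 2] → 38
@38: uid [11B, align 1] → 49
@49: pid [1B, align 1] → 50
@50: prio [1B, align 1] → 51
+5 tail pad (align 8)
size 56, align 8
64 − 56 = 8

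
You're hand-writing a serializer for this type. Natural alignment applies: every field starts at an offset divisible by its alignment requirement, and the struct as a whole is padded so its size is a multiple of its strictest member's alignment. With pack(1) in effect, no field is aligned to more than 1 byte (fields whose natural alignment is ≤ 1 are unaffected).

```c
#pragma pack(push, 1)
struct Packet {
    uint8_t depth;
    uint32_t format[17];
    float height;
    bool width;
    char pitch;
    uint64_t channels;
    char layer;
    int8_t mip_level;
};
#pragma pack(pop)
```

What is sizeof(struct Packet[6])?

@0: depth [1B, align 1] → 1
@1: format [68B, align 1] → 69
@69: height [4B, align 1] → 73
@73: width [1B, align 1] → 74
@74: pitch [1B, align 1] → 75
@75: channels [8B, align 1] → 83
@83: layer [1B, align 1] → 84
@84: mip_level [1B, align 1] → 85
size 85, align 1
array of 6: 6 × 85 = 510

510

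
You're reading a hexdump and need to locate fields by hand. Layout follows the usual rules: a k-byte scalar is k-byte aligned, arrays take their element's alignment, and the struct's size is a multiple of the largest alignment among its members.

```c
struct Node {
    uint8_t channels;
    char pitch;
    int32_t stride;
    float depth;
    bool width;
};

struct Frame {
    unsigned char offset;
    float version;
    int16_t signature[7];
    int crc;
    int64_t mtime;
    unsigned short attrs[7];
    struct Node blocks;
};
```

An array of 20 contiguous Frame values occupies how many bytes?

1440

Node: @0: channels [1B, align 1] → 1; @1: pitch [1B, align 1] → 2; +2 pad (align 4); @4: stride [4B, align 4] → 8; @8: depth [4B, align 4] → 12; @12: width [1B, align 1] → 13; +3 tail pad (align 4); size 16, align 4
@0: offset [1B, align 1] → 1
+3 pad (align 4)
@4: version [4B, align 4] → 8
@8: signature [14B, align 2] → 22
+2 pad (align 4)
@24: crc [4B, align 4] → 28
+4 pad (align 8)
@32: mtime [8B, align 8] → 40
@40: attrs [14B, align 2] → 54
+2 pad (align 4)
@56: blocks [16B, align 4] → 72
size 72, align 8
array of 20: 20 × 72 = 1440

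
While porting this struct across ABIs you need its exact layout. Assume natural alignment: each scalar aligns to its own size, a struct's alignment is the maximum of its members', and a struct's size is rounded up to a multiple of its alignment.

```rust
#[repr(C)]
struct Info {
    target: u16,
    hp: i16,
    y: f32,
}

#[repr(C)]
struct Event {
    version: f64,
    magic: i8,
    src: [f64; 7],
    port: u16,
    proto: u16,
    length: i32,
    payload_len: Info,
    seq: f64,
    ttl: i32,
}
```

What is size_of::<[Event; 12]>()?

Info: 0..2  target  (2B, 2-aligned); 2..4  hp  (2B, 2-aligned); 4..8  y  (4B, 4-aligned); sizeof = 8, alignof = 4
0..8  version  (8B, 8-aligned)
8..9  magic  (1B, 1-aligned)
9..16  -- padding (7B)
16..72  src  (56B, 8-aligned)
72..74  port  (2B, 2-aligned)
74..76  proto  (2B, 2-aligned)
76..80  length  (4B, 4-aligned)
80..88  payload_len  (8B, 4-aligned)
88..96  seq  (8B, 8-aligned)
96..100  ttl  (4B, 4-aligned)
100..104  -- tail padding (4B)
sizeof = 104, alignof = 8
array of 12: 12 × 104 = 1248

1248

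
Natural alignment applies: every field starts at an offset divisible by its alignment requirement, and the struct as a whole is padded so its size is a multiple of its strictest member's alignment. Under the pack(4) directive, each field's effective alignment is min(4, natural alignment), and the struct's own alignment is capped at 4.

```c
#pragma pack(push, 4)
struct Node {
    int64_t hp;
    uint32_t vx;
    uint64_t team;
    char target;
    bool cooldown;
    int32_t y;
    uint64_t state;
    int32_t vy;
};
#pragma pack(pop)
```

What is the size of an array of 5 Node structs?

200

0..8  hp  (8B, 4-aligned)
8..12  vx  (4B, 4-aligned)
12..20  team  (8B, 4-aligned)
20..21  target  (1B, 1-aligned)
21..22  cooldown  (1B, 1-aligned)
22..24  -- padding (2B)
24..28  y  (4B, 4-aligned)
28..36  state  (8B, 4-aligned)
36..40  vy  (4B, 4-aligned)
sizeof = 40, alignof = 4
array of 5: 5 × 40 = 200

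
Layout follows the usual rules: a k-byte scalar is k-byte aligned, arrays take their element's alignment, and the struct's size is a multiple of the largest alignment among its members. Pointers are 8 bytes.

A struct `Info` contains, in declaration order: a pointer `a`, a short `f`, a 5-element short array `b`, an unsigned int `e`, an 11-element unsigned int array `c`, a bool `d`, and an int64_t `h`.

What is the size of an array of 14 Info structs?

1120

@0: a [8B, align 8] → 8
@8: f [2B, align 2] → 10
@10: b [10B, align 2] → 20
@20: e [4B, align 4] → 24
@24: c [44B, align 4] → 68
@68: d [1B, align 1] → 69
+3 pad (align 8)
@72: h [8B, align 8] → 80
size 80, align 8
array of 14: 14 × 80 = 1120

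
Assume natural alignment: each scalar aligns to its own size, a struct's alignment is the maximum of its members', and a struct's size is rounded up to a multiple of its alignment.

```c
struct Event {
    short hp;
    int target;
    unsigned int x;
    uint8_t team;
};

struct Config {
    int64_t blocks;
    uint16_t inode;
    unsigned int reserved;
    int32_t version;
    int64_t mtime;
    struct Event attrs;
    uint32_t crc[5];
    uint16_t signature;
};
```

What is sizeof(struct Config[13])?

936

Event: 0..2  hp  (2B, 2-aligned); 2..4  -- padding (2B); 4..8  target  (4B, 4-aligned); 8..12  x  (4B, 4-aligned); 12..13  team  (1B, 1-aligned); 13..16  -- tail padding (3B); sizeof = 16, alignof = 4
0..8  blocks  (8B, 8-aligned)
8..10  inode  (2B, 2-aligned)
10..12  -- padding (2B)
12..16  reserved  (4B, 4-aligned)
16..20  version  (4B, 4-aligned)
20..24  -- padding (4B)
24..32  mtime  (8B, 8-aligned)
32..48  attrs  (16B, 4-aligned)
48..68  crc  (20B, 4-aligned)
68..70  signature  (2B, 2-aligned)
70..72  -- tail padding (2B)
sizeof = 72, alignof = 8
array of 13: 13 × 72 = 936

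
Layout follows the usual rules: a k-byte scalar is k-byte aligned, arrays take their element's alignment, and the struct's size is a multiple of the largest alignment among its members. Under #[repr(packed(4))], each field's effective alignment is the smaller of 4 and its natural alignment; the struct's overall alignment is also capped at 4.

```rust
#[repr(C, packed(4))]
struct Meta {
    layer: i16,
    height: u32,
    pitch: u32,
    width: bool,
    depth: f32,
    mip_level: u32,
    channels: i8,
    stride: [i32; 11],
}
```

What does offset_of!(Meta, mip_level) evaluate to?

0..2  layer  (2B, 2-aligned)
2..4  -- padding (2B)
4..8  height  (4B, 4-aligned)
8..12  pitch  (4B, 4-aligned)
12..13  width  (1B, 1-aligned)
13..16  -- padding (3B)
16..20  depth  (4B, 4-aligned)
20..24  mip_level  (4B, 4-aligned)

20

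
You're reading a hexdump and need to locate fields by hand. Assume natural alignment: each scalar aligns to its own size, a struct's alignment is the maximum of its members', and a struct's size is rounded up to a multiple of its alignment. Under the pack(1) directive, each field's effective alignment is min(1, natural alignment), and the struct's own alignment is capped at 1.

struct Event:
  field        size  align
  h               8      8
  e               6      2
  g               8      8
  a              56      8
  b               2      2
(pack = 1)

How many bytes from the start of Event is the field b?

78

0..8  h  (8B, 1-aligned)
8..14  e  (6B, 1-aligned)
14..22  g  (8B, 1-aligned)
22..78  a  (56B, 1-aligned)
78..80  b  (2B, 1-aligned)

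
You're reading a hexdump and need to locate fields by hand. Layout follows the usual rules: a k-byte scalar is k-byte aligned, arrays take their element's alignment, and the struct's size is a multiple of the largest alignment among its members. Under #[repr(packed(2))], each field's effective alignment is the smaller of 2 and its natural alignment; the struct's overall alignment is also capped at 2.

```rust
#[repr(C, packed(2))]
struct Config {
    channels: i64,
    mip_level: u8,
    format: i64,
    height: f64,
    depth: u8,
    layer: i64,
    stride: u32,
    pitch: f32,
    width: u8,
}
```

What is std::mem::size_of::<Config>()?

channels at 0 (size 8, align 2) → ends 8
mip_level at 8 (size 1, align 1) → ends 9
pad 1 to align 2 for format
format at 10 (size 8, align 2) → ends 18
height at 18 (size 8, align 2) → ends 26
depth at 26 (size 1, align 1) → ends 27
pad 1 to align 2 for layer
layer at 28 (size 8, align 2) → ends 36
stride at 36 (size 4, align 2) → ends 40
pitch at 40 (size 4, align 2) → ends 44
width at 44 (size 1, align 1) → ends 45
tail pad 1 to reach multiple of 2
total 46 bytes, alignment 2

46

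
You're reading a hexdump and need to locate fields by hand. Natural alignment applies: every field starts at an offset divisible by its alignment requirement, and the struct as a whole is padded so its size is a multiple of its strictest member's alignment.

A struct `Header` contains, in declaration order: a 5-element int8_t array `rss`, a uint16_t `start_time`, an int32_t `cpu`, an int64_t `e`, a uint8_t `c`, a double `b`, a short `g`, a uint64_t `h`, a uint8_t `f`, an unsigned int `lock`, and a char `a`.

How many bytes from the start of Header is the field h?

48

0..5  rss  (5B, 1-aligned)
5..6  -- padding (1B)
6..8  start_time  (2B, 2-aligned)
8..12  cpu  (4B, 4-aligned)
12..16  -- padding (4B)
16..24  e  (8B, 8-aligned)
24..25  c  (1B, 1-aligned)
25..32  -- padding (7B)
32..40  b  (8B, 8-aligned)
40..42  g  (2B, 2-aligned)
42..48  -- padding (6B)
48..56  h  (8B, 8-aligned)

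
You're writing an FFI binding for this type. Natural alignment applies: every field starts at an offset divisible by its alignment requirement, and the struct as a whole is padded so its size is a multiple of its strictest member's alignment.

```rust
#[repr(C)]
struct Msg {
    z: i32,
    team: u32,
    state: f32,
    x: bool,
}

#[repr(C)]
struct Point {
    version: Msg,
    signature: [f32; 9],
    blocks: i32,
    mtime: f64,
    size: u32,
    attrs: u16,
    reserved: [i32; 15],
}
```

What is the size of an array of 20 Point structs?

Msg: @0: z [4B, align 4] → 4; @4: team [4B, align 4] → 8; @8: state [4B, align 4] → 12; @12: x [1B, align 1] → 13; +3 tail pad (align 4); size 16, align 4
@0: version [16B, align 4] → 16
@16: signature [36B, align 4] → 52
@52: blocks [4B, align 4] → 56
@56: mtime [8B, align 8] → 64
@64: size [4B, align 4] → 68
@68: attrs [2B, align 2] → 70
+2 pad (align 4)
@72: reserved [60B, align 4] → 132
+4 tail pad (align 8)
size 136, align 8
array of 20: 20 × 136 = 2720

2720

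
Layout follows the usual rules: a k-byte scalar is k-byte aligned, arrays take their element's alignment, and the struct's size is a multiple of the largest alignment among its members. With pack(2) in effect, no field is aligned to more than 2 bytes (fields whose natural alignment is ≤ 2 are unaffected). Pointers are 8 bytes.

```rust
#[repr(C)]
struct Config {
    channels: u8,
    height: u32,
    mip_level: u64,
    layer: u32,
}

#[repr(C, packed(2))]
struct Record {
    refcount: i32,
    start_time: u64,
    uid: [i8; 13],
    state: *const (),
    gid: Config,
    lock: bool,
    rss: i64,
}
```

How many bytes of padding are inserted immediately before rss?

Config: 0..1  channels  (1B, 1-aligned); 1..4  -- padding (3B); 4..8  height  (4B, 4-aligned); 8..16  mip_level  (8B, 8-aligned); 16..20  layer  (4B, 4-aligned); 20..24  -- tail padding (4B); sizeof = 24, alignof = 8
0..4  refcount  (4B, 2-aligned)
4..12  start_time  (8B, 2-aligned)
12..25  uid  (13B, 1-aligned)
25..26  -- padding (1B)
26..34  state  (8B, 2-aligned)
34..58  gid  (24B, 2-aligned)
58..59  lock  (1B, 1-aligned)
59..60  -- padding (1B)
60..68  rss  (8B, 2-aligned)

1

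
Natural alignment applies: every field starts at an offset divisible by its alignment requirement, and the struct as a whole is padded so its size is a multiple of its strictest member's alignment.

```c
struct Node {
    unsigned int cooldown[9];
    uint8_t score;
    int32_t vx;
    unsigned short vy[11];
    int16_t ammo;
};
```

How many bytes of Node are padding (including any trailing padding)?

@0: cooldown [36B, align 4] → 36
@36: score [1B, align 1] → 37
+3 pad (align 4)
@40: vx [4B, align 4] → 44
@44: vy [22B, align 2] → 66
@66: ammo [2B, align 2] → 68
size 68, align 4
data bytes 65, size 68 → padding 3

3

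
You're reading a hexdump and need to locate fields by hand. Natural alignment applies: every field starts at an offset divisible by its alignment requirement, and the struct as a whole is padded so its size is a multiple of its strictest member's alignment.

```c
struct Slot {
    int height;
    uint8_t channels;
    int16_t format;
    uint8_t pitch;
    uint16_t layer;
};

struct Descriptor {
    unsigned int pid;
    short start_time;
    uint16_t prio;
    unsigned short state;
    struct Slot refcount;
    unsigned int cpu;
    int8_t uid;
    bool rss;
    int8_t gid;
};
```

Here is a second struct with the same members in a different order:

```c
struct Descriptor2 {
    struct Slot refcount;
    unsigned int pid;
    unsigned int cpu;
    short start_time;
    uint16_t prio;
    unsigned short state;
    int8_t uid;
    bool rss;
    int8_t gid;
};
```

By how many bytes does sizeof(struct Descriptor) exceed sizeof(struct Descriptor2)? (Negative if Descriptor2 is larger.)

0

Slot: @0: height [4B, align 4] → 4; @4: channels [1B, align 1] → 5; +1 pad (align 2); @6: format [2B, align 2] → 8; @8: pitch [1B, align 1] → 9; +1 pad (align 2); @10: layer [2B, align 2] → 12; size 12, align 4
@0: pid [4B, align 4] → 4
@4: start_time [2B, align 2] → 6
@6: prio [2B, align 2] → 8
@8: state [2B, align 2] → 10
+2 pad (align 4)
@12: refcount [12B, align 4] → 24
@24: cpu [4B, align 4] → 28
@28: uid [1B, align 1] → 29
@29: rss [1B, align 1] → 30
@30: gid [1B, align 1] → 31
+1 tail pad (align 4)
size 32, align 4
— Descriptor2 —
@0: refcount [12B, align 4] → 12
@12: pid [4B, align 4] → 16
@16: cpu [4B, align 4] → 20
@20: start_time [2B, align 2] → 22
@22: prio [2B, align 2] → 24
@24: state [2B, align 2] → 26
@26: uid [1B, align 1] → 27
@27: rss [1B, align 1] → 28
@28: gid [1B, align 1] → 29
+3 tail pad (align 4)
size 32, align 4
32 − 32 = 0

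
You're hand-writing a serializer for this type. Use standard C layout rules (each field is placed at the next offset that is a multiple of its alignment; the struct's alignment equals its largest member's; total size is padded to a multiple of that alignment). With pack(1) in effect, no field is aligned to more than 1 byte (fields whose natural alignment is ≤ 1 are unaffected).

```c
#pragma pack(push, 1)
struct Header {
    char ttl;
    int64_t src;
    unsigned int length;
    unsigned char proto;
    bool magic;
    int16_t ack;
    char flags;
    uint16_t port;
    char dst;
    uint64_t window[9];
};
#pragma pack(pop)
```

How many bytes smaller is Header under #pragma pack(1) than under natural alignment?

natural layout:
  ttl at 0 (size 1, align 1) → ends 1
  pad 7 to align 8 for src
  src at 8 (size 8, align 8) → ends 16
  length at 16 (size 4, align 4) → ends 20
  proto at 20 (size 1, align 1) → ends 21
  magic at 21 (size 1, align 1) → ends 22
  ack at 22 (size 2, align 2) → ends 24
  flags at 24 (size 1, align 1) → ends 25
  pad 1 to align 2 for port
  port at 26 (size 2, align 2) → ends 28
  dst at 28 (size 1, align 1) → ends 29
  pad 3 to align 8 for window
  window at 32 (size 72, align 8) → ends 104
  total 104 bytes, alignment 8
packed(1) layout:
  ttl at 0 (size 1, align 1) → ends 1
  src at 1 (size 8, align 1) → ends 9
  length at 9 (size 4, align 1) → ends 13
  proto at 13 (size 1, align 1) → ends 14
  magic at 14 (size 1, align 1) → ends 15
  ack at 15 (size 2, align 1) → ends 17
  flags at 17 (size 1, align 1) → ends 18
  port at 18 (size 2, align 1) → ends 20
  dst at 20 (size 1, align 1) → ends 21
  window at 21 (size 72, align 1) → ends 93
  total 93 bytes, alignment 1
104 − 93 = 11

11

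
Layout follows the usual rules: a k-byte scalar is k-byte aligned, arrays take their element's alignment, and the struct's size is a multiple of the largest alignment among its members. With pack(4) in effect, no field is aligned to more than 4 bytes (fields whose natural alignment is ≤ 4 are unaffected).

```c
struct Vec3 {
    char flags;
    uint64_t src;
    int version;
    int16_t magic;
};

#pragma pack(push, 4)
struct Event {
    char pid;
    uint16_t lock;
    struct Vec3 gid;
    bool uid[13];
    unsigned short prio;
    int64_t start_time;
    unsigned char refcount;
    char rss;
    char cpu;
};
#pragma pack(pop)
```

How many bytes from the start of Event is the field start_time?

44

Vec3: @0: flags [1B, align 1] → 1; +7 pad (align 8); @8: src [8B, align 8] → 16; @16: version [4B, align 4] → 20; @20: magic [2B, align 2] → 22; +2 tail pad (align 8); size 24, align 8
@0: pid [1B, align 1] → 1
+1 pad (align 2)
@2: lock [2B, align 2] → 4
@4: gid [24B, align 4] → 28
@28: uid [13B, align 1] → 41
+1 pad (align 2)
@42: prio [2B, align 2] → 44
@44: start_time [8B, align 4] → 52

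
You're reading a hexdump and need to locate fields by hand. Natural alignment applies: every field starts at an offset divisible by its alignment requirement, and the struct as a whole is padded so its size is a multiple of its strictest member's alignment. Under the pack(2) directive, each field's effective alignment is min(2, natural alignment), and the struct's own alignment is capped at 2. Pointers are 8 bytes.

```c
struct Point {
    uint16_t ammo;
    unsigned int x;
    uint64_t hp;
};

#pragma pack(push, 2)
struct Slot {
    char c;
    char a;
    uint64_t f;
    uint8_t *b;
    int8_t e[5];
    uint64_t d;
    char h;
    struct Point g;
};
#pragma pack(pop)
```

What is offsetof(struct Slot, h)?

Point: @0: ammo [2B, align 2] → 2; +2 pad (align 4); @4: x [4B, align 4] → 8; @8: hp [8B, align 8] → 16; size 16, align 8
@0: c [1B, align 1] → 1
@1: a [1B, align 1] → 2
@2: f [8B, align 2] → 10
@10: b [8B, align 2] → 18
@18: e [5B, align 1] → 23
+1 pad (align 2)
@24: d [8B, align 2] → 32
@32: h [1B, align 1] → 33

32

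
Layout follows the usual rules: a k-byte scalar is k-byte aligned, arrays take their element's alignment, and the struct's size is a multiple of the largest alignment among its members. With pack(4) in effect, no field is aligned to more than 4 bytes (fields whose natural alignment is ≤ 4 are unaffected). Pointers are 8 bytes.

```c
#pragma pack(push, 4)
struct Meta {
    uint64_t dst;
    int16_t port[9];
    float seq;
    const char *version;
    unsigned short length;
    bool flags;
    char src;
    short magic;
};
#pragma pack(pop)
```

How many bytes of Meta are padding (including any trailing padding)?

4

@0: dst [8B, align 4] → 8
@8: port [18B, align 2] → 26
+2 pad (align 4)
@28: seq [4B, align 4] → 32
@32: version [8B, align 4] → 40
@40: length [2B, align 2] → 42
@42: flags [1B, align 1] → 43
@43: src [1B, align 1] → 44
@44: magic [2B, align 2] → 46
+2 tail pad (align 4)
size 48, align 4
data bytes 44, size 48 → padding 4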